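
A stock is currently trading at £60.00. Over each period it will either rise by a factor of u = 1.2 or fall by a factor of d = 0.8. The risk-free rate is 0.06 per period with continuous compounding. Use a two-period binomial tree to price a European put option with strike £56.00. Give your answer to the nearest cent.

Risk-neutral probability p = (e^0.06 − 0.8)/(1.2 − 0.8) = 0.2618/0.4000 = 0.6546
Terminal stock prices: S_uu = 86.4, S_ud = 57.6, S_dd = 38.4
Terminal payoffs (K − S): max(-30.4, 0) = 0, max(-1.6, 0) = 0, max(17.6, 0) = 17.6
Node u (S = 72): V_u = e^(−0.06)·[0.6546·0.0000 + 0.3454·0.0000] = 0.0000
Node d (S = 48): V_d = e^(−0.06)·[0.6546·0.0000 + 0.3454·17.6000] = 5.7252
Node 0 (S = 60): V_0 = e^(−0.06)·[0.6546·0.0000 + 0.3454·5.7252] = 1.8624

£1.86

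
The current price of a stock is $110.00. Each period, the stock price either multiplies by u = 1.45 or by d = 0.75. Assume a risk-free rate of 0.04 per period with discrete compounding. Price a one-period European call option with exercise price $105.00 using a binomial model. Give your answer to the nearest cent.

Risk-neutral probability p = (1 + 0.04 − 0.75)/(1.45 − 0.75) = 0.2900/0.7000 = 0.4143
Terminal stock prices: S_u = 159.5, S_d = 82.5
Terminal payoffs (S − K): max(54.5, 0) = 54.5, max(-22.5, 0) = 0
Node 0 (S = 110): V_0 = 1/1.04·[0.4143·54.5000 + 0.5857·0.0000] = 21.7102

$21.71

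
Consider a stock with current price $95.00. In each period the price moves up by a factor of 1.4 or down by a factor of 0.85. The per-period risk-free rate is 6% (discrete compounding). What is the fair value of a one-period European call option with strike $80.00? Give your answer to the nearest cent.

Risk-neutral probability p = (1 + 0.06 − 0.85)/(1.4 − 0.85) = 0.2100/0.5500 = 0.3818
Terminal stock prices: S_u = 133, S_d = 80.75
Terminal payoffs (S − K): max(53, 0) = 53, max(0.75, 0) = 0.75
Node 0 (S = 95): V_0 = 1/1.06·[0.3818·53.0000 + 0.6182·0.7500] = 19.5283

$19.53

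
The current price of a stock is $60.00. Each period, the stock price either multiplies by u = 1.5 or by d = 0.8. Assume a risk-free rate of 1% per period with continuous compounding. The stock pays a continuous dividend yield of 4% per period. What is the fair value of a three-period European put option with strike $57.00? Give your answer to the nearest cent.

$11.04

Per-period risk-free factor R = e^0.01 = 1.0101; dividend-adjusted growth = e^(0.01−0.04) = 0.9704.
Risk-neutral probability p = (0.9704 − 0.8)/(1.5 − 0.8) = 0.1704/0.7000 = 0.2435
Terminal stock prices: S_uuu = 202.5, S_uud = 108, S_udd = 57.6, S_ddd = 30.72
Terminal payoffs (K − S): max(-145.5, 0) = 0, max(-51, 0) = 0, max(-0.6, 0) = 0, max(26.28, 0) = 26.28
Node uu (S = 135): V_uu = e^(−0.01)·[0.2435·0.0000 + 0.7565·0.0000] = 0.0000
Node ud (S = 72): V_ud = e^(−0.01)·[0.2435·0.0000 + 0.7565·0.0000] = 0.0000
Node dd (S = 38.4): V_dd = e^(−0.01)·[0.2435·0.0000 + 0.7565·26.2800] = 19.6832
Node u (S = 90): V_u = e^(−0.01)·[0.2435·0.0000 + 0.7565·0.0000] = 0.0000
Node d (S = 48): V_d = e^(−0.01)·[0.2435·0.0000 + 0.7565·19.6832] = 14.7423
Node 0 (S = 60): V_0 = e^(−0.01)·[0.2435·0.0000 + 0.7565·14.7423] = 11.0417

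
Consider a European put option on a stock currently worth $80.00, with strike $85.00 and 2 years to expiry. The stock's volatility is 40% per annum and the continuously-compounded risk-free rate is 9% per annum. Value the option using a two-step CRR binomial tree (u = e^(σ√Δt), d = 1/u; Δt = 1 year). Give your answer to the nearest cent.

$11.69

CRR parameters: u = e^(σ√Δt) = e^(0.4·√1) = 1.4918, d = 1/u = 0.6703
Per-period rate: rΔt = 0.09·1 = 0.09, so R = e^0.09 = 1.0942
Risk-neutral probability p = (e^0.09 − 0.6703)/(1.4918 − 0.6703) = 0.4239/0.8215 = 0.5159
Terminal stock prices: S_uu = 178, S_ud = 80, S_dd = 35.95
Terminal payoffs (K − S): max(-93.04, 0) = 0, max(5, 0) = 5, max(49.05, 0) = 49.05
Node u (S = 119.3): V_u = e^(−0.09)·[0.5159·0.0000 + 0.4841·5.0000] = 2.2119
Node d (S = 53.63): V_d = e^(−0.09)·[0.5159·5.0000 + 0.4841·49.0537] = 24.0585
Node 0 (S = 80): V_0 = e^(−0.09)·[0.5159·2.2119 + 0.4841·24.0585] = 11.6863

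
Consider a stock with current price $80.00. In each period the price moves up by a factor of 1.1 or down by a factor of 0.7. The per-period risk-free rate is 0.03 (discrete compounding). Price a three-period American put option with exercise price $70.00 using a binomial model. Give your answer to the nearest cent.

$3.77

Risk-neutral probability p = (1 + 0.03 − 0.7)/(1.1 − 0.7) = 0.3300/0.4000 = 0.8250
Terminal stock prices: S_uuu = 106.5, S_uud = 67.76, S_udd = 43.12, S_ddd = 27.44
Terminal payoffs (K − S): max(-36.48, 0) = 0, max(2.24, 0) = 2.24, max(26.88, 0) = 26.88, max(42.56, 0) = 42.56
Node uu (S = 96.8): continuation = 1/1.03·[0.8250·0.0000 + 0.1750·2.2400] = 0.3806; exercise value = 0.0000 ≤ continuation, so V_uu = 0.3806
Node ud (S = 61.6): continuation = 1/1.03·[0.8250·2.2400 + 0.1750·26.8800] = 6.3612; exercise value = 8.4000 > continuation, so V_ud = 8.4000 (exercise)
Node dd (S = 39.2): continuation = 1/1.03·[0.8250·26.8800 + 0.1750·42.5600] = 28.7612; exercise value = 30.8000 > continuation, so V_dd = 30.8000 (exercise)
Node u (S = 88): continuation = 1/1.03·[0.8250·0.3806 + 0.1750·8.4000] = 1.7320; exercise value = 0.0000 ≤ continuation, so V_u = 1.7320
Node d (S = 56): continuation = 1/1.03·[0.8250·8.4000 + 0.1750·30.8000] = 11.9612; exercise value = 14.0000 > continuation, so V_d = 14.0000 (exercise)
Node 0 (S = 80): continuation = 1/1.03·[0.8250·1.7320 + 0.1750·14.0000] = 3.7659; exercise value = 0.0000 ≤ continuation, so V_0 = 3.7659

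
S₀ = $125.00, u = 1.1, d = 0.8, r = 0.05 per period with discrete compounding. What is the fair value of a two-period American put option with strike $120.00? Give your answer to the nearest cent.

$4.43

Risk-neutral probability p = (1 + 0.05 − 0.8)/(1.1 − 0.8) = 0.2500/0.3000 = 0.8333
Terminal stock prices: S_uu = 151.3, S_ud = 110, S_dd = 80
Terminal payoffs (K − S): max(-31.25, 0) = 0, max(10, 0) = 10, max(40, 0) = 40
Node u (S = 137.5): continuation = 1/1.05·[0.8333·0.0000 + 0.1667·10.0000] = 1.5873; exercise value = 0.0000 ≤ continuation, so V_u = 1.5873
Node d (S = 100): continuation = 1/1.05·[0.8333·10.0000 + 0.1667·40.0000] = 14.2857; exercise value = 20.0000 > continuation, so V_d = 20.0000 (exercise)
Node 0 (S = 125): continuation = 1/1.05·[0.8333·1.5873 + 0.1667·20.0000] = 4.4344; exercise value = 0.0000 ≤ continuation, so V_0 = 4.4344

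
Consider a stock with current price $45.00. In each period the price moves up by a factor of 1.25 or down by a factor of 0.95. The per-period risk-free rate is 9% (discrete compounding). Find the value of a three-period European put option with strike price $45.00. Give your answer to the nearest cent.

$0.75

Risk-neutral probability p = (1 + 0.09 − 0.95)/(1.25 − 0.95) = 0.1400/0.3000 = 0.4667
Terminal stock prices: S_uuu = 87.89, S_uud = 66.8, S_udd = 50.77, S_ddd = 38.58
Terminal payoffs (K − S): max(-42.89, 0) = 0, max(-21.8, 0) = 0, max(-5.766, 0) = 0, max(6.418, 0) = 6.418
Node uu (S = 70.31): V_uu = 1/1.09·[0.4667·0.0000 + 0.5333·0.0000] = 0.0000
Node ud (S = 53.44): V_ud = 1/1.09·[0.4667·0.0000 + 0.5333·0.0000] = 0.0000
Node dd (S = 40.61): V_dd = 1/1.09·[0.4667·0.0000 + 0.5333·6.4181] = 3.1404
Node u (S = 56.25): V_u = 1/1.09·[0.4667·0.0000 + 0.5333·0.0000] = 0.0000
Node d (S = 42.75): V_d = 1/1.09·[0.4667·0.0000 + 0.5333·3.1404] = 1.5366
Node 0 (S = 45): V_0 = 1/1.09·[0.4667·0.0000 + 0.5333·1.5366] = 0.7518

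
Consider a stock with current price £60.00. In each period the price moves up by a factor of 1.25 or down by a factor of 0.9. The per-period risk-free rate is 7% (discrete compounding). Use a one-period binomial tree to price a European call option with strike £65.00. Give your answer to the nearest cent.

£4.54

Risk-neutral probability p = (1 + 0.07 − 0.9)/(1.25 − 0.9) = 0.1700/0.3500 = 0.4857
Terminal stock prices: S_u = 75, S_d = 54
Terminal payoffs (S − K): max(10, 0) = 10, max(-11, 0) = 0
Node 0 (S = 60): V_0 = 1/1.07·[0.4857·10.0000 + 0.5143·0.0000] = 4.5394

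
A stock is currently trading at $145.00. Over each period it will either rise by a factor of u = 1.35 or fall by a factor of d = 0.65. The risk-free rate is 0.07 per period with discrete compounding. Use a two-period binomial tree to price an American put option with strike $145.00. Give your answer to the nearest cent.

Risk-neutral probability p = (1 + 0.07 − 0.65)/(1.35 − 0.65) = 0.4200/0.7000 = 0.6000
Terminal stock prices: S_uu = 264.3, S_ud = 127.2, S_dd = 61.26
Terminal payoffs (K − S): max(-119.3, 0) = 0, max(17.76, 0) = 17.76, max(83.74, 0) = 83.74
Node u (S = 195.8): continuation = 1/1.07·[0.6000·0.0000 + 0.4000·17.7625] = 6.6402; exercise value = 0.0000 ≤ continuation, so V_u = 6.6402
Node d (S = 94.25): continuation = 1/1.07·[0.6000·17.7625 + 0.4000·83.7375] = 41.2640; exercise value = 50.7500 > continuation, so V_d = 50.7500 (exercise)
Node 0 (S = 145): continuation = 1/1.07·[0.6000·6.6402 + 0.4000·50.7500] = 22.6954; exercise value = 0.0000 ≤ continuation, so V_0 = 22.6954

$22.70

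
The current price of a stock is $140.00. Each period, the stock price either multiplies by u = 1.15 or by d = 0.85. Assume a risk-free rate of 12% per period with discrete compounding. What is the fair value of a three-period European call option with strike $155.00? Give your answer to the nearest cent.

Risk-neutral probability p = (1 + 0.12 − 0.85)/(1.15 − 0.85) = 0.2700/0.3000 = 0.9000
Terminal stock prices: S_uuu = 212.9, S_uud = 157.4, S_udd = 116.3, S_ddd = 85.98
Terminal payoffs (S − K): max(57.92, 0) = 57.92, max(2.377, 0) = 2.377, max(-38.68, 0) = 0, max(-69.02, 0) = 0
Node uu (S = 185.1): V_uu = 1/1.12·[0.9000·57.9225 + 0.1000·2.3775] = 46.7571
Node ud (S = 136.8): V_ud = 1/1.12·[0.9000·2.3775 + 0.1000·0.0000] = 1.9105
Node dd (S = 101.1): V_dd = 1/1.12·[0.9000·0.0000 + 0.1000·0.0000] = 0.0000
Node u (S = 161): V_u = 1/1.12·[0.9000·46.7571 + 0.1000·1.9105] = 37.7433
Node d (S = 119): V_d = 1/1.12·[0.9000·1.9105 + 0.1000·0.0000] = 1.5352
Node 0 (S = 140): V_0 = 1/1.12·[0.9000·37.7433 + 0.1000·1.5352] = 30.4665

$30.47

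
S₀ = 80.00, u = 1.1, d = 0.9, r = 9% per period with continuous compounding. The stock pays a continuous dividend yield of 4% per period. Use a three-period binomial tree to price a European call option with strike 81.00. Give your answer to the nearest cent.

Per-period risk-free factor R = e^0.09 = 1.0942; dividend-adjusted growth = e^(0.09−0.04) = 1.0513.
Risk-neutral probability p = (1.0513 − 0.9)/(1.1 − 0.9) = 0.1513/0.2000 = 0.7564
Terminal stock prices: S_uuu = 106.5, S_uud = 87.12, S_udd = 71.28, S_ddd = 58.32
Terminal payoffs (S − K): max(25.48, 0) = 25.48, max(6.12, 0) = 6.12, max(-9.72, 0) = 0, max(-22.68, 0) = 0
Node uu (S = 96.8): V_uu = e^(−0.09)·[0.7564·25.4800 + 0.2436·6.1200] = 18.9760
Node ud (S = 79.2): V_ud = e^(−0.09)·[0.7564·6.1200 + 0.2436·0.0000] = 4.2305
Node dd (S = 64.8): V_dd = e^(−0.09)·[0.7564·0.0000 + 0.2436·0.0000] = 0.0000
Node u (S = 88): V_u = e^(−0.09)·[0.7564·18.9760 + 0.2436·4.2305] = 14.0593
Node d (S = 72): V_d = e^(−0.09)·[0.7564·4.2305 + 0.2436·0.0000] = 2.9244
Node 0 (S = 80): V_0 = e^(−0.09)·[0.7564·14.0593 + 0.2436·2.9244] = 10.3698

10.37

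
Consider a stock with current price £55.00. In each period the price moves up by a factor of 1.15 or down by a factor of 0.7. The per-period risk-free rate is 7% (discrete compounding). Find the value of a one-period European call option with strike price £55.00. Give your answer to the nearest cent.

£6.34

Risk-neutral probability p = (1 + 0.07 − 0.7)/(1.15 − 0.7) = 0.3700/0.4500 = 0.8222
Terminal stock prices: S_u = 63.25, S_d = 38.5
Terminal payoffs (S − K): max(8.25, 0) = 8.25, max(-16.5, 0) = 0
Node 0 (S = 55): V_0 = 1/1.07·[0.8222·8.2500 + 0.1778·0.0000] = 6.3396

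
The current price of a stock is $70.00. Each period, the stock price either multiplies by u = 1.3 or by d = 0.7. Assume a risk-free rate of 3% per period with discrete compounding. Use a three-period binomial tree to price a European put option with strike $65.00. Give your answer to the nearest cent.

Risk-neutral probability p = (1 + 0.03 − 0.7)/(1.3 − 0.7) = 0.3300/0.6000 = 0.5500
Terminal stock prices: S_uuu = 153.8, S_uud = 82.81, S_udd = 44.59, S_ddd = 24.01
Terminal payoffs (K − S): max(-88.79, 0) = 0, max(-17.81, 0) = 0, max(20.41, 0) = 20.41, max(40.99, 0) = 40.99
Node uu (S = 118.3): V_uu = 1/1.03·[0.5500·0.0000 + 0.4500·0.0000] = 0.0000
Node ud (S = 63.7): V_ud = 1/1.03·[0.5500·0.0000 + 0.4500·20.4100] = 8.9170
Node dd (S = 34.3): V_dd = 1/1.03·[0.5500·20.4100 + 0.4500·40.9900] = 28.8068
Node u (S = 91): V_u = 1/1.03·[0.5500·0.0000 + 0.4500·8.9170] = 3.8958
Node d (S = 49): V_d = 1/1.03·[0.5500·8.9170 + 0.4500·28.8068] = 17.3470
Node 0 (S = 70): V_0 = 1/1.03·[0.5500·3.8958 + 0.4500·17.3470] = 9.6591

$9.66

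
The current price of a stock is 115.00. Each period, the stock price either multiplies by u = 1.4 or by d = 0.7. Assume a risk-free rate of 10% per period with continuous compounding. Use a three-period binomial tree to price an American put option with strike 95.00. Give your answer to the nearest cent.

Risk-neutral probability p = (e^0.1 − 0.7)/(1.4 − 0.7) = 0.4052/0.7000 = 0.5788
Terminal stock prices: S_uuu = 315.6, S_uud = 157.8, S_udd = 78.89, S_ddd = 39.44
Terminal payoffs (K − S): max(-220.6, 0) = 0, max(-62.78, 0) = 0, max(16.11, 0) = 16.11, max(55.56, 0) = 55.56
Node uu (S = 225.4): continuation = e^(−0.1)·[0.5788·0.0000 + 0.4212·0.0000] = 0.0000; exercise value = 0.0000 ≤ continuation, so V_uu = 0.0000
Node ud (S = 112.7): continuation = e^(−0.1)·[0.5788·0.0000 + 0.4212·16.1100] = 6.1396; exercise value = 0.0000 ≤ continuation, so V_ud = 6.1396
Node dd (S = 56.35): continuation = e^(−0.1)·[0.5788·16.1100 + 0.4212·55.5550] = 29.6096; exercise value = 38.6500 > continuation, so V_dd = 38.6500 (exercise)
Node u (S = 161): continuation = e^(−0.1)·[0.5788·0.0000 + 0.4212·6.1396] = 2.3398; exercise value = 0.0000 ≤ continuation, so V_u = 2.3398
Node d (S = 80.5): continuation = e^(−0.1)·[0.5788·6.1396 + 0.4212·38.6500] = 17.9452; exercise value = 14.5000 ≤ continuation, so V_d = 17.9452
Node 0 (S = 115): continuation = e^(−0.1)·[0.5788·2.3398 + 0.4212·17.9452] = 8.0644; exercise value = 0.0000 ≤ continuation, so V_0 = 8.0644

8.06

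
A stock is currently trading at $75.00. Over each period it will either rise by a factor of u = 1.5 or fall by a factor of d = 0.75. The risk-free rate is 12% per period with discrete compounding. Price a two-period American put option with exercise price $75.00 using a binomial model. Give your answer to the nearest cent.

$8.48

Risk-neutral probability p = (1 + 0.12 − 0.75)/(1.5 − 0.75) = 0.3700/0.7500 = 0.4933
Terminal stock prices: S_uu = 168.8, S_ud = 84.38, S_dd = 42.19
Terminal payoffs (K − S): max(-93.75, 0) = 0, max(-9.375, 0) = 0, max(32.81, 0) = 32.81
Node u (S = 112.5): continuation = 1/1.12·[0.4933·0.0000 + 0.5067·0.0000] = 0.0000; exercise value = 0.0000 ≤ continuation, so V_u = 0.0000
Node d (S = 56.25): continuation = 1/1.12·[0.4933·0.0000 + 0.5067·32.8125] = 14.8437; exercise value = 18.7500 > continuation, so V_d = 18.7500 (exercise)
Node 0 (S = 75): continuation = 1/1.12·[0.4933·0.0000 + 0.5067·18.7500] = 8.4821; exercise value = 0.0000 ≤ continuation, so V_0 = 8.4821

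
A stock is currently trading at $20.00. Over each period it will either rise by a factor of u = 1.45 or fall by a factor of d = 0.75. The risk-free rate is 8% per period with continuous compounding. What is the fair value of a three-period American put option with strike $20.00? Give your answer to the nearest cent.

$2.80

Risk-neutral probability p = (e^0.08 − 0.75)/(1.45 − 0.75) = 0.3333/0.7000 = 0.4761
Terminal stock prices: S_uuu = 60.97, S_uud = 31.54, S_udd = 16.31, S_ddd = 8.438
Terminal payoffs (K − S): max(-40.97, 0) = 0, max(-11.54, 0) = 0, max(3.688, 0) = 3.688, max(11.56, 0) = 11.56
Node uu (S = 42.05): continuation = e^(−0.08)·[0.4761·0.0000 + 0.5239·0.0000] = 0.0000; exercise value = 0.0000 ≤ continuation, so V_uu = 0.0000
Node ud (S = 21.75): continuation = e^(−0.08)·[0.4761·0.0000 + 0.5239·3.6875] = 1.7833; exercise value = 0.0000 ≤ continuation, so V_ud = 1.7833
Node dd (S = 11.25): continuation = e^(−0.08)·[0.4761·3.6875 + 0.5239·11.5625] = 7.2123; exercise value = 8.7500 > continuation, so V_dd = 8.7500 (exercise)
Node u (S = 29): continuation = e^(−0.08)·[0.4761·0.0000 + 0.5239·1.7833] = 0.8624; exercise value = 0.0000 ≤ continuation, so V_u = 0.8624
Node d (S = 15): continuation = e^(−0.08)·[0.4761·1.7833 + 0.5239·8.7500] = 5.0153; exercise value = 5.0000 ≤ continuation, so V_d = 5.0153
Node 0 (S = 20): continuation = e^(−0.08)·[0.4761·0.8624 + 0.5239·5.0153] = 2.8044; exercise value = 0.0000 ≤ continuation, so V_0 = 2.8044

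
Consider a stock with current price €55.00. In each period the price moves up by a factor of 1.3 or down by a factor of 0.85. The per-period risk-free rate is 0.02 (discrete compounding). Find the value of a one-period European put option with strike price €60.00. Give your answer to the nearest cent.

Risk-neutral probability p = (1 + 0.02 − 0.85)/(1.3 − 0.85) = 0.1700/0.4500 = 0.3778
Terminal stock prices: S_u = 71.5, S_d = 46.75
Terminal payoffs (K − S): max(-11.5, 0) = 0, max(13.25, 0) = 13.25
Node 0 (S = 55): V_0 = 1/1.02·[0.3778·0.0000 + 0.6222·13.2500] = 8.0828

€8.08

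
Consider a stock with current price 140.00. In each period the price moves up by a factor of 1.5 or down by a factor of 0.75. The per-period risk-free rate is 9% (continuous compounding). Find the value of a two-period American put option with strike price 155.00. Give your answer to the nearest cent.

24.73

Risk-neutral probability p = (e^0.09 − 0.75)/(1.5 − 0.75) = 0.3442/0.7500 = 0.4589
Terminal stock prices: S_uu = 315, S_ud = 157.5, S_dd = 78.75
Terminal payoffs (K − S): max(-160, 0) = 0, max(-2.5, 0) = 0, max(76.25, 0) = 76.25
Node u (S = 210): continuation = e^(−0.09)·[0.4589·0.0000 + 0.5411·0.0000] = 0.0000; exercise value = 0.0000 ≤ continuation, so V_u = 0.0000
Node d (S = 105): continuation = e^(−0.09)·[0.4589·0.0000 + 0.5411·76.2500] = 37.7078; exercise value = 50.0000 > continuation, so V_d = 50.0000 (exercise)
Node 0 (S = 140): continuation = e^(−0.09)·[0.4589·0.0000 + 0.5411·50.0000] = 24.7265; exercise value = 15.0000 ≤ continuation, so V_0 = 24.7265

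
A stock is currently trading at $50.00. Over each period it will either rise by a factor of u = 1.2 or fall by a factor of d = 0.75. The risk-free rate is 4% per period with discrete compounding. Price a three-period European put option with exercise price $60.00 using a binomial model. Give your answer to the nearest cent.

Risk-neutral probability p = (1 + 0.04 − 0.75)/(1.2 − 0.75) = 0.2900/0.4500 = 0.6444
Terminal stock prices: S_uuu = 86.4, S_uud = 54, S_udd = 33.75, S_ddd = 21.09
Terminal payoffs (K − S): max(-26.4, 0) = 0, max(6, 0) = 6, max(26.25, 0) = 26.25, max(38.91, 0) = 38.91
Node uu (S = 72): V_uu = 1/1.04·[0.6444·0.0000 + 0.3556·6.0000] = 2.0513
Node ud (S = 45): V_ud = 1/1.04·[0.6444·6.0000 + 0.3556·26.2500] = 12.6923
Node dd (S = 28.12): V_dd = 1/1.04·[0.6444·26.2500 + 0.3556·38.9062] = 29.5673
Node u (S = 60): V_u = 1/1.04·[0.6444·2.0513 + 0.3556·12.6923] = 5.6103
Node d (S = 37.5): V_d = 1/1.04·[0.6444·12.6923 + 0.3556·29.5673] = 17.9734
Node 0 (S = 50): V_0 = 1/1.04·[0.6444·5.6103 + 0.3556·17.9734] = 9.6212

$9.62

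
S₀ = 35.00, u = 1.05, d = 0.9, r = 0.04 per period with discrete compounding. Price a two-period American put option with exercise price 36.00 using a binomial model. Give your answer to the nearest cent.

1.00

Risk-neutral probability p = (1 + 0.04 − 0.9)/(1.05 − 0.9) = 0.1400/0.1500 = 0.9333
Terminal stock prices: S_uu = 38.59, S_ud = 33.08, S_dd = 28.35
Terminal payoffs (K − S): max(-2.587, 0) = 0, max(2.925, 0) = 2.925, max(7.65, 0) = 7.65
Node u (S = 36.75): continuation = 1/1.04·[0.9333·0.0000 + 0.0667·2.9250] = 0.1875; exercise value = 0.0000 ≤ continuation, so V_u = 0.1875
Node d (S = 31.5): continuation = 1/1.04·[0.9333·2.9250 + 0.0667·7.6500] = 3.1154; exercise value = 4.5000 > continuation, so V_d = 4.5000 (exercise)
Node 0 (S = 35): continuation = 1/1.04·[0.9333·0.1875 + 0.0667·4.5000] = 0.4567; exercise value = 1.0000 > continuation, so V_0 = 1.0000 (exercise)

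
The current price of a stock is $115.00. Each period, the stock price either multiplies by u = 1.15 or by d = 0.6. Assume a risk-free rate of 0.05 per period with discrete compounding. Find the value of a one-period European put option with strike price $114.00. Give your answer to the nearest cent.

$7.79

Risk-neutral probability p = (1 + 0.05 − 0.6)/(1.15 − 0.6) = 0.4500/0.5500 = 0.8182
Terminal stock prices: S_u = 132.2, S_d = 69
Terminal payoffs (K − S): max(-18.25, 0) = 0, max(45, 0) = 45
Node 0 (S = 115): V_0 = 1/1.05·[0.8182·0.0000 + 0.1818·45.0000] = 7.7922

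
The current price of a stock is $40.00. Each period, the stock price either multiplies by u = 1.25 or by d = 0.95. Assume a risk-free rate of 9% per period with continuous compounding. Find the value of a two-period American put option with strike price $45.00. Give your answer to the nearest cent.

$5.00

Risk-neutral probability p = (e^0.09 − 0.95)/(1.25 − 0.95) = 0.1442/0.3000 = 0.4806
Terminal stock prices: S_uu = 62.5, S_ud = 47.5, S_dd = 36.1
Terminal payoffs (K − S): max(-17.5, 0) = 0, max(-2.5, 0) = 0, max(8.9, 0) = 8.9
Node u (S = 50): continuation = e^(−0.09)·[0.4806·0.0000 + 0.5194·0.0000] = 0.0000; exercise value = 0.0000 ≤ continuation, so V_u = 0.0000
Node d (S = 38): continuation = e^(−0.09)·[0.4806·0.0000 + 0.5194·8.9000] = 4.2249; exercise value = 7.0000 > continuation, so V_d = 7.0000 (exercise)
Node 0 (S = 40): continuation = e^(−0.09)·[0.4806·0.0000 + 0.5194·7.0000] = 3.3230; exercise value = 5.0000 > continuation, so V_0 = 5.0000 (exercise)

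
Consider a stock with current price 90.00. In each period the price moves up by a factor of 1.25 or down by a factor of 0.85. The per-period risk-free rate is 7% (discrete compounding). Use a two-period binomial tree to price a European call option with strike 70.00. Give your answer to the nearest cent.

29.74

Risk-neutral probability p = (1 + 0.07 − 0.85)/(1.25 − 0.85) = 0.2200/0.4000 = 0.5500
Terminal stock prices: S_uu = 140.6, S_ud = 95.62, S_dd = 65.02
Terminal payoffs (S − K): max(70.62, 0) = 70.62, max(25.62, 0) = 25.62, max(-4.975, 0) = 0
Node u (S = 112.5): V_u = 1/1.07·[0.5500·70.6250 + 0.4500·25.6250] = 47.0794
Node d (S = 76.5): V_d = 1/1.07·[0.5500·25.6250 + 0.4500·0.0000] = 13.1717
Node 0 (S = 90): V_0 = 1/1.07·[0.5500·47.0794 + 0.4500·13.1717] = 29.7392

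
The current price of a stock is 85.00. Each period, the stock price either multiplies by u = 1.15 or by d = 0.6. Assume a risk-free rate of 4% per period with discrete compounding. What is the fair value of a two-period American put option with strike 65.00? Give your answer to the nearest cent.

Risk-neutral probability p = (1 + 0.04 − 0.6)/(1.15 − 0.6) = 0.4400/0.5500 = 0.8000
Terminal stock prices: S_uu = 112.4, S_ud = 58.65, S_dd = 30.6
Terminal payoffs (K − S): max(-47.41, 0) = 0, max(6.35, 0) = 6.35, max(34.4, 0) = 34.4
Node u (S = 97.75): continuation = 1/1.04·[0.8000·0.0000 + 0.2000·6.3500] = 1.2212; exercise value = 0.0000 ≤ continuation, so V_u = 1.2212
Node d (S = 51): continuation = 1/1.04·[0.8000·6.3500 + 0.2000·34.4000] = 11.5000; exercise value = 14.0000 > continuation, so V_d = 14.0000 (exercise)
Node 0 (S = 85): continuation = 1/1.04·[0.8000·1.2212 + 0.2000·14.0000] = 3.6317; exercise value = 0.0000 ≤ continuation, so V_0 = 3.6317

3.63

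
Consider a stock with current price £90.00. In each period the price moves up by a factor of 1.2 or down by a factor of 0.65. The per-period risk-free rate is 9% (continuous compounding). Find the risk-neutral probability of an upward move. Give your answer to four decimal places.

Risk-neutral probability p = (e^0.09 − 0.65)/(1.2 − 0.65) = 0.4442/0.5500 = 0.8076

p = 0.8076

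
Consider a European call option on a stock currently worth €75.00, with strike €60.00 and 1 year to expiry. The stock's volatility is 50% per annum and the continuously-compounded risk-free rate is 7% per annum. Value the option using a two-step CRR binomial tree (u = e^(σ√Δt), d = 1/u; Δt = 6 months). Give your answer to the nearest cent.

€25.27

CRR parameters: u = e^(σ√Δt) = e^(0.5·√0.5) = 1.4241, d = 1/u = 0.7022
Per-period rate: rΔt = 0.07·0.5 = 0.035, so R = e^0.035 = 1.0356
Risk-neutral probability p = (e^0.035 − 0.7022)/(1.4241 − 0.7022) = 0.3334/0.7219 = 0.4619
Terminal stock prices: S_uu = 152.1, S_ud = 75, S_dd = 36.98
Terminal payoffs (S − K): max(92.11, 0) = 92.11, max(15, 0) = 15, max(-23.02, 0) = 0
Node u (S = 106.8): V_u = e^(−0.035)·[0.4619·92.1086 + 0.5381·15.0000] = 48.8726
Node d (S = 52.66): V_d = e^(−0.035)·[0.4619·15.0000 + 0.5381·0.0000] = 6.6896
Node 0 (S = 75): V_0 = e^(−0.035)·[0.4619·48.8726 + 0.5381·6.6896] = 25.2721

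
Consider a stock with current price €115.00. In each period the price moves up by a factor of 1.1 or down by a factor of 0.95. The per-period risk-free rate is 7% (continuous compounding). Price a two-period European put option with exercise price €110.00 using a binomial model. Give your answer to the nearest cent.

Risk-neutral probability p = (e^0.07 − 0.95)/(1.1 − 0.95) = 0.1225/0.1500 = 0.8167
Terminal stock prices: S_uu = 139.2, S_ud = 120.2, S_dd = 103.8
Terminal payoffs (K − S): max(-29.15, 0) = 0, max(-10.18, 0) = 0, max(6.213, 0) = 6.213
Node u (S = 126.5): V_u = e^(−0.07)·[0.8167·0.0000 + 0.1833·0.0000] = 0.0000
Node d (S = 109.2): V_d = e^(−0.07)·[0.8167·0.0000 + 0.1833·6.2125] = 1.0616
Node 0 (S = 115): V_0 = e^(−0.07)·[0.8167·0.0000 + 0.1833·1.0616] = 0.1814

€0.18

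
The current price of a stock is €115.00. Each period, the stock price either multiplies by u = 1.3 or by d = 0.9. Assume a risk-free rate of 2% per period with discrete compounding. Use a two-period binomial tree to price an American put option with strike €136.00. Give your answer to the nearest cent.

€22.60

Risk-neutral probability p = (1 + 0.02 − 0.9)/(1.3 − 0.9) = 0.1200/0.4000 = 0.3000
Terminal stock prices: S_uu = 194.4, S_ud = 134.6, S_dd = 93.15
Terminal payoffs (K − S): max(-58.35, 0) = 0, max(1.45, 0) = 1.45, max(42.85, 0) = 42.85
Node u (S = 149.5): continuation = 1/1.02·[0.3000·0.0000 + 0.7000·1.4500] = 0.9951; exercise value = 0.0000 ≤ continuation, so V_u = 0.9951
Node d (S = 103.5): continuation = 1/1.02·[0.3000·1.4500 + 0.7000·42.8500] = 29.8333; exercise value = 32.5000 > continuation, so V_d = 32.5000 (exercise)
Node 0 (S = 115): continuation = 1/1.02·[0.3000·0.9951 + 0.7000·32.5000] = 22.5966; exercise value = 21.0000 ≤ continuation, so V_0 = 22.5966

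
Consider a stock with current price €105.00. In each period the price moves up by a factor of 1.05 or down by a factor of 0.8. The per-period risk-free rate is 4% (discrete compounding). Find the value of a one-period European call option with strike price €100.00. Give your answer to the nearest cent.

€9.46

Risk-neutral probability p = (1 + 0.04 − 0.8)/(1.05 − 0.8) = 0.2400/0.2500 = 0.9600
Terminal stock prices: S_u = 110.2, S_d = 84
Terminal payoffs (S − K): max(10.25, 0) = 10.25, max(-16, 0) = 0
Node 0 (S = 105): V_0 = 1/1.04·[0.9600·10.2500 + 0.0400·0.0000] = 9.4615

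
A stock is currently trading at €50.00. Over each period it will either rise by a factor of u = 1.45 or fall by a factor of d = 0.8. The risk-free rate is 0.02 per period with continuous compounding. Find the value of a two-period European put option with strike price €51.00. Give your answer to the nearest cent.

€7.98

Risk-neutral probability p = (e^0.02 − 0.8)/(1.45 − 0.8) = 0.2202/0.6500 = 0.3388
Terminal stock prices: S_uu = 105.1, S_ud = 58, S_dd = 32
Terminal payoffs (K − S): max(-54.12, 0) = 0, max(-7, 0) = 0, max(19, 0) = 19
Node u (S = 72.5): V_u = e^(−0.02)·[0.3388·0.0000 + 0.6612·0.0000] = 0.0000
Node d (S = 40): V_d = e^(−0.02)·[0.3388·0.0000 + 0.6612·19.0000] = 12.3146
Node 0 (S = 50): V_0 = e^(−0.02)·[0.3388·0.0000 + 0.6612·12.3146] = 7.9815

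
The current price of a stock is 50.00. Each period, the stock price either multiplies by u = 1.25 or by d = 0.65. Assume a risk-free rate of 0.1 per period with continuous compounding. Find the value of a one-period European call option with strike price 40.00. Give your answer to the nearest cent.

Risk-neutral probability p = (e^0.1 − 0.65)/(1.25 − 0.65) = 0.4552/0.6000 = 0.7586
Terminal stock prices: S_u = 62.5, S_d = 32.5
Terminal payoffs (S − K): max(22.5, 0) = 22.5, max(-7.5, 0) = 0
Node 0 (S = 50): V_0 = e^(−0.1)·[0.7586·22.5000 + 0.2414·0.0000] = 15.4446

15.44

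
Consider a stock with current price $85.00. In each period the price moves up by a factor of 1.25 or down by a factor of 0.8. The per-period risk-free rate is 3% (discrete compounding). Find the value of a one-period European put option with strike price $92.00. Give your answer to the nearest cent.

Risk-neutral probability p = (1 + 0.03 − 0.8)/(1.25 − 0.8) = 0.2300/0.4500 = 0.5111
Terminal stock prices: S_u = 106.2, S_d = 68
Terminal payoffs (K − S): max(-14.25, 0) = 0, max(24, 0) = 24
Node 0 (S = 85): V_0 = 1/1.03·[0.5111·0.0000 + 0.4889·24.0000] = 11.3916

$11.39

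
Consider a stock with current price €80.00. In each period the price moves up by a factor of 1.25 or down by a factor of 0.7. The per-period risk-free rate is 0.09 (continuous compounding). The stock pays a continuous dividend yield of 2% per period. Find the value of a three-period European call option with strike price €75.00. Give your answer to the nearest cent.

Per-period risk-free factor R = e^0.09 = 1.0942; dividend-adjusted growth = e^(0.09−0.02) = 1.0725.
Risk-neutral probability p = (1.0725 − 0.7)/(1.25 − 0.7) = 0.3725/0.5500 = 0.6773
Terminal stock prices: S_uuu = 156.2, S_uud = 87.5, S_udd = 49, S_ddd = 27.44
Terminal payoffs (S − K): max(81.25, 0) = 81.25, max(12.5, 0) = 12.5, max(-26, 0) = 0, max(-47.56, 0) = 0
Node uu (S = 125): V_uu = e^(−0.09)·[0.6773·81.2500 + 0.3227·12.5000] = 53.9800
Node ud (S = 70): V_ud = e^(−0.09)·[0.6773·12.5000 + 0.3227·0.0000] = 7.7374
Node dd (S = 39.2): V_dd = e^(−0.09)·[0.6773·0.0000 + 0.3227·0.0000] = 0.0000
Node u (S = 100): V_u = e^(−0.09)·[0.6773·53.9800 + 0.3227·7.7374] = 35.6954
Node d (S = 56): V_d = e^(−0.09)·[0.6773·7.7374 + 0.3227·0.0000] = 4.7894
Node 0 (S = 80): V_0 = e^(−0.09)·[0.6773·35.6954 + 0.3227·4.7894] = 23.5078

€23.51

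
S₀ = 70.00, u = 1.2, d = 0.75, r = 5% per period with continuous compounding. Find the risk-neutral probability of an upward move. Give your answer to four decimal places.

p = 0.6695

Risk-neutral probability p = (e^0.05 − 0.75)/(1.2 − 0.75) = 0.3013/0.4500 = 0.6695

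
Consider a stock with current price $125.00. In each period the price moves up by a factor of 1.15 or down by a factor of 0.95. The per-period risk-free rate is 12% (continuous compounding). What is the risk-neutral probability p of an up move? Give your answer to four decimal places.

Risk-neutral probability p = (e^0.12 − 0.95)/(1.15 − 0.95) = 0.1775/0.2000 = 0.8875

p = 0.8875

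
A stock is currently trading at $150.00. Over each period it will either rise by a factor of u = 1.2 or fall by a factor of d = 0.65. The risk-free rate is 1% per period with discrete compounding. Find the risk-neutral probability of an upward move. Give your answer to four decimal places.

p = 0.6545

Risk-neutral probability p = (1 + 0.01 − 0.65)/(1.2 − 0.65) = 0.3600/0.5500 = 0.6545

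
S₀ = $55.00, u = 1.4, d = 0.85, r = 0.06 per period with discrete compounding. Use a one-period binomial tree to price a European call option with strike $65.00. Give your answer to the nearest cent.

Risk-neutral probability p = (1 + 0.06 − 0.85)/(1.4 − 0.85) = 0.2100/0.5500 = 0.3818
Terminal stock prices: S_u = 77, S_d = 46.75
Terminal payoffs (S − K): max(12, 0) = 12, max(-18.25, 0) = 0
Node 0 (S = 55): V_0 = 1/1.06·[0.3818·12.0000 + 0.6182·0.0000] = 4.3225

$4.32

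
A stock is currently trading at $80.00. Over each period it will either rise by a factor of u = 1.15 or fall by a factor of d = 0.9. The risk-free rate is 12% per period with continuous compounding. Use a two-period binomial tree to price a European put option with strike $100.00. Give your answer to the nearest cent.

Risk-neutral probability p = (e^0.12 − 0.9)/(1.15 − 0.9) = 0.2275/0.2500 = 0.9100
Terminal stock prices: S_uu = 105.8, S_ud = 82.8, S_dd = 64.8
Terminal payoffs (K − S): max(-5.8, 0) = 0, max(17.2, 0) = 17.2, max(35.2, 0) = 35.2
Node u (S = 92): V_u = e^(−0.12)·[0.9100·0.0000 + 0.0900·17.2000] = 1.3731
Node d (S = 72): V_d = e^(−0.12)·[0.9100·17.2000 + 0.0900·35.2000] = 16.6920
Node 0 (S = 80): V_0 = e^(−0.12)·[0.9100·1.3731 + 0.0900·16.6920] = 2.4408

$2.44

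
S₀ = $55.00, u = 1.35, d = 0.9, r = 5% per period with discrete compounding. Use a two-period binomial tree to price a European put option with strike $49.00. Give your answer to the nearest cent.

$1.79

Risk-neutral probability p = (1 + 0.05 − 0.9)/(1.35 − 0.9) = 0.1500/0.4500 = 0.3333
Terminal stock prices: S_uu = 100.2, S_ud = 66.83, S_dd = 44.55
Terminal payoffs (K − S): max(-51.24, 0) = 0, max(-17.83, 0) = 0, max(4.45, 0) = 4.45
Node u (S = 74.25): V_u = 1/1.05·[0.3333·0.0000 + 0.6667·0.0000] = 0.0000
Node d (S = 49.5): V_d = 1/1.05·[0.3333·0.0000 + 0.6667·4.4500] = 2.8254
Node 0 (S = 55): V_0 = 1/1.05·[0.3333·0.0000 + 0.6667·2.8254] = 1.7939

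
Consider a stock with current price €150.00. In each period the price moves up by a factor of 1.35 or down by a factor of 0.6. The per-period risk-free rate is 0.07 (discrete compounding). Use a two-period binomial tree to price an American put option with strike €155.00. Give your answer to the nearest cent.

Risk-neutral probability p = (1 + 0.07 − 0.6)/(1.35 − 0.6) = 0.4700/0.7500 = 0.6267
Terminal stock prices: S_uu = 273.4, S_ud = 121.5, S_dd = 54
Terminal payoffs (K − S): max(-118.4, 0) = 0, max(33.5, 0) = 33.5, max(101, 0) = 101
Node u (S = 202.5): continuation = 1/1.07·[0.6267·0.0000 + 0.3733·33.5000] = 11.6885; exercise value = 0.0000 ≤ continuation, so V_u = 11.6885
Node d (S = 90): continuation = 1/1.07·[0.6267·33.5000 + 0.3733·101.0000] = 54.8598; exercise value = 65.0000 > continuation, so V_d = 65.0000 (exercise)
Node 0 (S = 150): continuation = 1/1.07·[0.6267·11.6885 + 0.3733·65.0000] = 29.5247; exercise value = 5.0000 ≤ continuation, so V_0 = 29.5247

€29.52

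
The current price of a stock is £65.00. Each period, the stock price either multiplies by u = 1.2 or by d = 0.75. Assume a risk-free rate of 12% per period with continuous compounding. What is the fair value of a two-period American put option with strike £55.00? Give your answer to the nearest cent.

£0.89

Risk-neutral probability p = (e^0.12 − 0.75)/(1.2 − 0.75) = 0.3775/0.4500 = 0.8389
Terminal stock prices: S_uu = 93.6, S_ud = 58.5, S_dd = 36.56
Terminal payoffs (K − S): max(-38.6, 0) = 0, max(-3.5, 0) = 0, max(18.44, 0) = 18.44
Node u (S = 78): continuation = e^(−0.12)·[0.8389·0.0000 + 0.1611·0.0000] = 0.0000; exercise value = 0.0000 ≤ continuation, so V_u = 0.0000
Node d (S = 48.75): continuation = e^(−0.12)·[0.8389·0.0000 + 0.1611·18.4375] = 2.6347; exercise value = 6.2500 > continuation, so V_d = 6.2500 (exercise)
Node 0 (S = 65): continuation = e^(−0.12)·[0.8389·0.0000 + 0.1611·6.2500] = 0.8931; exercise value = 0.0000 ≤ continuation, so V_0 = 0.8931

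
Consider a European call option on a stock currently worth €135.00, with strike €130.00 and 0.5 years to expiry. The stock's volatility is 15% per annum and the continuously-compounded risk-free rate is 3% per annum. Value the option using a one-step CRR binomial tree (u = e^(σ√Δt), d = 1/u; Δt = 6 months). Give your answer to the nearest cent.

CRR parameters: u = e^(σ√Δt) = e^(0.15·√0.5) = 1.1119, d = 1/u = 0.8994
Per-period rate: rΔt = 0.03·0.5 = 0.015, so R = e^0.015 = 1.0151
Risk-neutral probability p = (e^0.015 − 0.8994)/(1.1119 − 0.8994) = 0.1157/0.2125 = 0.5446
Terminal stock prices: S_u = 150.1, S_d = 121.4
Terminal payoffs (S − K): max(20.11, 0) = 20.11, max(-8.586, 0) = 0
Node 0 (S = 135): V_0 = e^(−0.015)·[0.5446·20.1059 + 0.4554·0.0000] = 10.7870

€10.79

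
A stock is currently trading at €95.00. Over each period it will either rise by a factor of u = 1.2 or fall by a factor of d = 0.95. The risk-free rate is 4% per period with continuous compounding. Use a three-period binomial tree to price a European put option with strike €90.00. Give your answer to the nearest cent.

€1.96

Risk-neutral probability p = (e^0.04 − 0.95)/(1.2 − 0.95) = 0.0908/0.2500 = 0.3632
Terminal stock prices: S_uuu = 164.2, S_uud = 130, S_udd = 102.9, S_ddd = 81.45
Terminal payoffs (K − S): max(-74.16, 0) = 0, max(-39.96, 0) = 0, max(-12.88, 0) = 0, max(8.549, 0) = 8.549
Node uu (S = 136.8): V_uu = e^(−0.04)·[0.3632·0.0000 + 0.6368·0.0000] = 0.0000
Node ud (S = 108.3): V_ud = e^(−0.04)·[0.3632·0.0000 + 0.6368·0.0000] = 0.0000
Node dd (S = 85.74): V_dd = e^(−0.04)·[0.3632·0.0000 + 0.6368·8.5494] = 5.2304
Node u (S = 114): V_u = e^(−0.04)·[0.3632·0.0000 + 0.6368·0.0000] = 0.0000
Node d (S = 90.25): V_d = e^(−0.04)·[0.3632·0.0000 + 0.6368·5.2304] = 3.1999
Node 0 (S = 95): V_0 = e^(−0.04)·[0.3632·0.0000 + 0.6368·3.1999] = 1.9577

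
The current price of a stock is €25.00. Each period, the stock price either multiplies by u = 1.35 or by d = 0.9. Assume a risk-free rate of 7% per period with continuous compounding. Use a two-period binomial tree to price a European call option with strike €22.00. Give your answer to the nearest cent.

Risk-neutral probability p = (e^0.07 − 0.9)/(1.35 − 0.9) = 0.1725/0.4500 = 0.3834
Terminal stock prices: S_uu = 45.56, S_ud = 30.38, S_dd = 20.25
Terminal payoffs (S − K): max(23.56, 0) = 23.56, max(8.375, 0) = 8.375, max(-1.75, 0) = 0
Node u (S = 33.75): V_u = e^(−0.07)·[0.3834·23.5625 + 0.6166·8.3750] = 13.2373
Node d (S = 22.5): V_d = e^(−0.07)·[0.3834·8.3750 + 0.6166·0.0000] = 2.9935
Node 0 (S = 25): V_0 = e^(−0.07)·[0.3834·13.2373 + 0.6166·2.9935] = 6.4526

€6.45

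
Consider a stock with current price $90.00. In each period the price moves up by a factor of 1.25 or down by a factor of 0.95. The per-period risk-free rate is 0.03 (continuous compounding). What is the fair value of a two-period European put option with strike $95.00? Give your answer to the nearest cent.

$6.95

Risk-neutral probability p = (e^0.03 − 0.95)/(1.25 − 0.95) = 0.0805/0.3000 = 0.2682
Terminal stock prices: S_uu = 140.6, S_ud = 106.9, S_dd = 81.22
Terminal payoffs (K − S): max(-45.62, 0) = 0, max(-11.88, 0) = 0, max(13.78, 0) = 13.78
Node u (S = 112.5): V_u = e^(−0.03)·[0.2682·0.0000 + 0.7318·0.0000] = 0.0000
Node d (S = 85.5): V_d = e^(−0.03)·[0.2682·0.0000 + 0.7318·13.7750] = 9.7829
Node 0 (S = 90): V_0 = e^(−0.03)·[0.2682·0.0000 + 0.7318·9.7829] = 6.9477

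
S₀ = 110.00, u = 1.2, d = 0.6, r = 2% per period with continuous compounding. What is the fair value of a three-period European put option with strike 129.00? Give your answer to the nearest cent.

31.25

Risk-neutral probability p = (e^0.02 − 0.6)/(1.2 − 0.6) = 0.4202/0.6000 = 0.7003
Terminal stock prices: S_uuu = 190.1, S_uud = 95.04, S_udd = 47.52, S_ddd = 23.76
Terminal payoffs (K − S): max(-61.08, 0) = 0, max(33.96, 0) = 33.96, max(81.48, 0) = 81.48, max(105.2, 0) = 105.2
Node uu (S = 158.4): V_uu = e^(−0.02)·[0.7003·0.0000 + 0.2997·33.9600] = 9.9751
Node ud (S = 79.2): V_ud = e^(−0.02)·[0.7003·33.9600 + 0.2997·81.4800] = 47.2456
Node dd (S = 39.6): V_dd = e^(−0.02)·[0.7003·81.4800 + 0.2997·105.2400] = 86.8456
Node u (S = 132): V_u = e^(−0.02)·[0.7003·9.9751 + 0.2997·47.2456] = 20.7251
Node d (S = 66): V_d = e^(−0.02)·[0.7003·47.2456 + 0.2997·86.8456] = 57.9418
Node 0 (S = 110): V_0 = e^(−0.02)·[0.7003·20.7251 + 0.2997·57.9418] = 31.2464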